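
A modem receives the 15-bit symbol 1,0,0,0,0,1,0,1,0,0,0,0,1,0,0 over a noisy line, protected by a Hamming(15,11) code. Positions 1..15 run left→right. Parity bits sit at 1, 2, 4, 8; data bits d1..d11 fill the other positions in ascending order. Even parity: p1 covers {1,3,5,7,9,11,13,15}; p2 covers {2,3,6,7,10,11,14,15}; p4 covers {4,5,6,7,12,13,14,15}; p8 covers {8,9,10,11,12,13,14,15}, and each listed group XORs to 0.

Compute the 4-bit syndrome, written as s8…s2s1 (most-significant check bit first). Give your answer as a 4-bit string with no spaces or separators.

0010

s1 (pos 1,3,5,7,9,11,13,15): 1⊕0⊕0⊕0⊕0⊕0⊕1⊕0 = 0
s2 (pos 2,3,6,7,10,11,14,15): 0⊕0⊕1⊕0⊕0⊕0⊕0⊕0 = 1
s4 (pos 4,5,6,7,12,13,14,15): 0⊕0⊕1⊕0⊕0⊕1⊕0⊕0 = 0
s8 (pos 8,9,10,11,12,13,14,15): 1⊕0⊕0⊕0⊕0⊕1⊕0⊕0 = 0
Syndrome s8…s1 = 0010 → error at position 2.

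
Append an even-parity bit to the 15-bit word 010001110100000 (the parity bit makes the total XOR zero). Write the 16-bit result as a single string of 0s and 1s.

0100011101000001

XOR of the 15 data bits: 0⊕1⊕0⊕0⊕0⊕1⊕1⊕1⊕0⊕1⊕0⊕0⊕0⊕0⊕0 = 1
Parity bit = 1 (so all 16 bits XOR to 0).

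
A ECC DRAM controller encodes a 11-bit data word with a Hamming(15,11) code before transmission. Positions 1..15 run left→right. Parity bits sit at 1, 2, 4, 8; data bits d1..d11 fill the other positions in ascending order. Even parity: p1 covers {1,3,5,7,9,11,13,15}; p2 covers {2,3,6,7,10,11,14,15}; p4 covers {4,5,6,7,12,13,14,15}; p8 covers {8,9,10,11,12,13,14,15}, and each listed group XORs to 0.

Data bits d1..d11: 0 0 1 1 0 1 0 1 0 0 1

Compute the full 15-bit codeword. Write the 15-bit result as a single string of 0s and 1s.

000001110101001

Place data at non-parity positions: p1 p2 0 p4 0 1 1 p8 0 1 0 1 0 0 1
p1 (pos 1,3,5,7,9,11,13,15): XOR of data positions = 0⊕0⊕1⊕0⊕0⊕0⊕1 = 0
p2 (pos 2,3,6,7,10,11,14,15): XOR of data positions = 0⊕1⊕1⊕1⊕0⊕0⊕1 = 0
p4 (pos 4,5,6,7,12,13,14,15): XOR of data positions = 0⊕1⊕1⊕1⊕0⊕0⊕1 = 0
p8 (pos 8,9,10,11,12,13,14,15): XOR of data positions = 0⊕1⊕0⊕1⊕0⊕0⊕1 = 1
Codeword: 000001110101001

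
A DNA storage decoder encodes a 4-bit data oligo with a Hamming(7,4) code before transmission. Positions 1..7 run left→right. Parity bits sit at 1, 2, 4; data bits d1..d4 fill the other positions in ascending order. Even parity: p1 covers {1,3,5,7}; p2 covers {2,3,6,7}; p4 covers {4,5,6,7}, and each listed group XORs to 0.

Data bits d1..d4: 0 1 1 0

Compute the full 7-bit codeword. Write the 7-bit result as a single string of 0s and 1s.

1100110

Place data at non-parity positions: p1 p2 0 p4 1 1 0
p1 (pos 1,3,5,7): XOR of data positions = 0⊕1⊕0 = 1
p2 (pos 2,3,6,7): XOR of data positions = 0⊕1⊕0 = 1
p4 (pos 4,5,6,7): XOR of data positions = 1⊕1⊕0 = 0
Codeword: 1100110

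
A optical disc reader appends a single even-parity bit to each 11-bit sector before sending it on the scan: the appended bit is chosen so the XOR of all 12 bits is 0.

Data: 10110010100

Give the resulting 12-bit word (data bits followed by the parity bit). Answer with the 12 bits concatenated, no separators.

XOR of the 11 data bits: 1⊕0⊕1⊕1⊕0⊕0⊕1⊕0⊕1⊕0⊕0 = 1
Parity bit = 1 (so all 12 bits XOR to 0).

101100101001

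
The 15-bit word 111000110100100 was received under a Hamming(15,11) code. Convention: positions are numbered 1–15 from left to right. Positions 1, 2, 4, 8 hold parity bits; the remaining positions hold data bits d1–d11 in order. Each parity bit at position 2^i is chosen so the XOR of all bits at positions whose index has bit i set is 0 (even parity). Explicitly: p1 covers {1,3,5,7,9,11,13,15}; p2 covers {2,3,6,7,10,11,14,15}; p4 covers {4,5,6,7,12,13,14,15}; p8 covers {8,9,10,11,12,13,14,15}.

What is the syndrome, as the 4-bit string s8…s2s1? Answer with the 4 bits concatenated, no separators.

1000

s1 (pos 1,3,5,7,9,11,13,15): 1⊕1⊕0⊕1⊕0⊕0⊕1⊕0 = 0
s2 (pos 2,3,6,7,10,11,14,15): 1⊕1⊕0⊕1⊕1⊕0⊕0⊕0 = 0
s4 (pos 4,5,6,7,12,13,14,15): 0⊕0⊕0⊕1⊕0⊕1⊕0⊕0 = 0
s8 (pos 8,9,10,11,12,13,14,15): 1⊕0⊕1⊕0⊕0⊕1⊕0⊕0 = 1
Syndrome s8…s1 = 1000 → error at position 8.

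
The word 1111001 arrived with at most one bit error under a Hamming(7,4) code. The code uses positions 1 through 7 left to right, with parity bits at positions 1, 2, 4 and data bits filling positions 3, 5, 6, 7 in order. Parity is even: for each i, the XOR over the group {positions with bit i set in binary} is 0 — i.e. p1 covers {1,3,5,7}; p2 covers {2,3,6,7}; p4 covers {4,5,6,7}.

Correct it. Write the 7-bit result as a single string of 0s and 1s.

1101001

s1 (pos 1,3,5,7): 1⊕1⊕0⊕1 = 1
s2 (pos 2,3,6,7): 1⊕1⊕0⊕1 = 1
s4 (pos 4,5,6,7): 1⊕0⊕0⊕1 = 0
Syndrome s4…s1 = 011 → error at position 3.
Flip position 3: 1111001 → 1101001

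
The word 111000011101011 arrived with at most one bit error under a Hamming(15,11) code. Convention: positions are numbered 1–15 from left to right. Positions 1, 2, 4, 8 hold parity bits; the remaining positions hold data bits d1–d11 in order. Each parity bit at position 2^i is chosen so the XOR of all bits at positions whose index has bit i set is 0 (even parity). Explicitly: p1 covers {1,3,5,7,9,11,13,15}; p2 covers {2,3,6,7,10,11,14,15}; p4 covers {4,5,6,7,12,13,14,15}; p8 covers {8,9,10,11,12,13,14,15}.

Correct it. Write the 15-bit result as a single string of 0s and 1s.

s1 (pos 1,3,5,7,9,11,13,15): 1⊕1⊕0⊕0⊕1⊕0⊕0⊕1 = 0
s2 (pos 2,3,6,7,10,11,14,15): 1⊕1⊕0⊕0⊕1⊕0⊕1⊕1 = 1
s4 (pos 4,5,6,7,12,13,14,15): 0⊕0⊕0⊕0⊕1⊕0⊕1⊕1 = 1
s8 (pos 8,9,10,11,12,13,14,15): 1⊕1⊕1⊕0⊕1⊕0⊕1⊕1 = 0
Syndrome s8…s1 = 0110 → error at position 6.
Flip position 6: 111000011101011 → 111001011101011

111001011101011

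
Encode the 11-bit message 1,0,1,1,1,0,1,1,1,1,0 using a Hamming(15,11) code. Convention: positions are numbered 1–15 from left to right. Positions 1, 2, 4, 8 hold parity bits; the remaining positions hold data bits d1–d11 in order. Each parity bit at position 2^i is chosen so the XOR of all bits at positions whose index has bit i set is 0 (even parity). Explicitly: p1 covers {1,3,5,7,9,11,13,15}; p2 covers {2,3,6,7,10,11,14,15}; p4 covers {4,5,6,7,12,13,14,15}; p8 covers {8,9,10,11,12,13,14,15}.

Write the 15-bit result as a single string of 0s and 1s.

Place data at non-parity positions: p1 p2 1 p4 0 1 1 p8 1 0 1 1 1 1 0
p1 (pos 1,3,5,7,9,11,13,15): XOR of data positions = 1⊕0⊕1⊕1⊕1⊕1⊕0 = 1
p2 (pos 2,3,6,7,10,11,14,15): XOR of data positions = 1⊕1⊕1⊕0⊕1⊕1⊕0 = 1
p4 (pos 4,5,6,7,12,13,14,15): XOR of data positions = 0⊕1⊕1⊕1⊕1⊕1⊕0 = 1
p8 (pos 8,9,10,11,12,13,14,15): XOR of data positions = 1⊕0⊕1⊕1⊕1⊕1⊕0 = 1
Codeword: 111101111011110

111101111011110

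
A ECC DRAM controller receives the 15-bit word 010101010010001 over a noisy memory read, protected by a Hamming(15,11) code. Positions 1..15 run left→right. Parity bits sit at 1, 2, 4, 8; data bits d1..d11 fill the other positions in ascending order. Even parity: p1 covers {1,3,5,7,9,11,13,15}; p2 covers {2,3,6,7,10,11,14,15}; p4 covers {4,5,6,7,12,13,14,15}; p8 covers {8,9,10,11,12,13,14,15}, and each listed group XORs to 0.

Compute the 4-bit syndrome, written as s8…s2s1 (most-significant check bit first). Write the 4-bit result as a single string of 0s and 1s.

s1 (pos 1,3,5,7,9,11,13,15): 0⊕0⊕0⊕0⊕0⊕1⊕0⊕1 = 0
s2 (pos 2,3,6,7,10,11,14,15): 1⊕0⊕1⊕0⊕0⊕1⊕0⊕1 = 0
s4 (pos 4,5,6,7,12,13,14,15): 1⊕0⊕1⊕0⊕0⊕0⊕0⊕1 = 1
s8 (pos 8,9,10,11,12,13,14,15): 1⊕0⊕0⊕1⊕0⊕0⊕0⊕1 = 1
Syndrome s8…s1 = 1100 → error at position 12.

1100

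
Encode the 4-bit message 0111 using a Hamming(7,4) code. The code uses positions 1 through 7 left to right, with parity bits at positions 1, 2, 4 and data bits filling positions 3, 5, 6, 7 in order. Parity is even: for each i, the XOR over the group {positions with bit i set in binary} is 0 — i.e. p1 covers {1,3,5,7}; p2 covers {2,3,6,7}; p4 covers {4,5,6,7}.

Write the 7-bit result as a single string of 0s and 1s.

Place data at non-parity positions: p1 p2 0 p4 1 1 1
p1 (pos 1,3,5,7): XOR of data positions = 0⊕1⊕1 = 0
p2 (pos 2,3,6,7): XOR of data positions = 0⊕1⊕1 = 0
p4 (pos 4,5,6,7): XOR of data positions = 1⊕1⊕1 = 1
Codeword: 0001111

0001111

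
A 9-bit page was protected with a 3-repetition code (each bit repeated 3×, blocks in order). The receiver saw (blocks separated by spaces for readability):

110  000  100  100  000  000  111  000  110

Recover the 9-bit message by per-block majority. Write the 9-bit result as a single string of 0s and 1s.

Block 1 (110): 2 ones → 1
Block 2 (000): 0 ones → 0
Block 3 (100): 1 one → 0
Block 4 (100): 1 one → 0
Block 5 (000): 0 ones → 0
Block 6 (000): 0 ones → 0
Block 7 (111): 3 ones → 1
Block 8 (000): 0 ones → 0
Block 9 (110): 2 ones → 1

100000101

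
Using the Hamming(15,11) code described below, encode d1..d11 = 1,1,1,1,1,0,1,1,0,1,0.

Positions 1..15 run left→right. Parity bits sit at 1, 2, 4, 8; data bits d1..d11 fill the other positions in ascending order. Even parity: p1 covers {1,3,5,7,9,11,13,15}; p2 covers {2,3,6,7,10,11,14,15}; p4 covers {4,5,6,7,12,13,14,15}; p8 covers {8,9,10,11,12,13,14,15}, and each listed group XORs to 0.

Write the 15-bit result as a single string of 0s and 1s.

111111101011010

Place data at non-parity positions: p1 p2 1 p4 1 1 1 p8 1 0 1 1 0 1 0
p1 (pos 1,3,5,7,9,11,13,15): XOR of data positions = 1⊕1⊕1⊕1⊕1⊕0⊕0 = 1
p2 (pos 2,3,6,7,10,11,14,15): XOR of data positions = 1⊕1⊕1⊕0⊕1⊕1⊕0 = 1
p4 (pos 4,5,6,7,12,13,14,15): XOR of data positions = 1⊕1⊕1⊕1⊕0⊕1⊕0 = 1
p8 (pos 8,9,10,11,12,13,14,15): XOR of data positions = 1⊕0⊕1⊕1⊕0⊕1⊕0 = 0
Codeword: 111111101011010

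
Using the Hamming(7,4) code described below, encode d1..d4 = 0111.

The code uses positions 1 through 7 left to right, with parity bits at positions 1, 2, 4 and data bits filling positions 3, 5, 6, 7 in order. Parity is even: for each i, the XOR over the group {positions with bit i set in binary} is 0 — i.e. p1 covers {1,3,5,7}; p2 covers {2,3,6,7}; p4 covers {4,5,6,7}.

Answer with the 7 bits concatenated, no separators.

Place data at non-parity positions: p1 p2 0 p4 1 1 1
p1 (pos 1,3,5,7): XOR of data positions = 0⊕1⊕1 = 0
p2 (pos 2,3,6,7): XOR of data positions = 0⊕1⊕1 = 0
p4 (pos 4,5,6,7): XOR of data positions = 1⊕1⊕1 = 1
Codeword: 0001111

0001111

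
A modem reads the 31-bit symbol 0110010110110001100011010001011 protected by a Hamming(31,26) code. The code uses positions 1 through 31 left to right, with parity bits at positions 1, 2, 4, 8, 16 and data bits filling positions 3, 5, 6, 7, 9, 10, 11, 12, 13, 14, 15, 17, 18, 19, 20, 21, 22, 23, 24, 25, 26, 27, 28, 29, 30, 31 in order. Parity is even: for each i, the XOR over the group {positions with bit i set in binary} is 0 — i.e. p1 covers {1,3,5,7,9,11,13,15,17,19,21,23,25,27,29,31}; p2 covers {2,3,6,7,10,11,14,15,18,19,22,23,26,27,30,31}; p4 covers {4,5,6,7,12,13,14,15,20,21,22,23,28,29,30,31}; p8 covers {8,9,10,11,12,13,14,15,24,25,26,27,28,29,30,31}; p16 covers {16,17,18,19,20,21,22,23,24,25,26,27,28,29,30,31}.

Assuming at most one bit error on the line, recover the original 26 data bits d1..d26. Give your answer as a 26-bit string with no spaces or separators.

10001011000100011010001011

s1 (pos 1,3,5,7,9,11,13,15,17,19,21,23,25,27,29,31): 0⊕1⊕0⊕0⊕1⊕1⊕0⊕0⊕1⊕0⊕1⊕0⊕0⊕0⊕0⊕1 = 0
s2 (pos 2,3,6,7,10,11,14,15,18,19,22,23,26,27,30,31): 1⊕1⊕1⊕0⊕0⊕1⊕0⊕0⊕0⊕0⊕1⊕0⊕0⊕0⊕1⊕1 = 1
s4 (pos 4,5,6,7,12,13,14,15,20,21,22,23,28,29,30,31): 0⊕0⊕1⊕0⊕1⊕0⊕0⊕0⊕0⊕1⊕1⊕0⊕1⊕0⊕1⊕1 = 1
s8 (pos 8,9,10,11,12,13,14,15,24,25,26,27,28,29,30,31): 1⊕1⊕0⊕1⊕1⊕0⊕0⊕0⊕1⊕0⊕0⊕0⊕1⊕0⊕1⊕1 = 0
s16 (pos 16,17,18,19,20,21,22,23,24,25,26,27,28,29,30,31): 1⊕1⊕0⊕0⊕0⊕1⊕1⊕0⊕1⊕0⊕0⊕0⊕1⊕0⊕1⊕1 = 0
Syndrome s16…s1 = 00110 → error at position 6.
Flip position 6: 0110010110110001100011010001011 → 0110000110110001100011010001011
Read data bits from positions 3,5,6,7,9,10,11,12,13,14,15,17,18,19,20,21,22,23,24,25,26,27,28,29,30,31: 10001011000100011010001011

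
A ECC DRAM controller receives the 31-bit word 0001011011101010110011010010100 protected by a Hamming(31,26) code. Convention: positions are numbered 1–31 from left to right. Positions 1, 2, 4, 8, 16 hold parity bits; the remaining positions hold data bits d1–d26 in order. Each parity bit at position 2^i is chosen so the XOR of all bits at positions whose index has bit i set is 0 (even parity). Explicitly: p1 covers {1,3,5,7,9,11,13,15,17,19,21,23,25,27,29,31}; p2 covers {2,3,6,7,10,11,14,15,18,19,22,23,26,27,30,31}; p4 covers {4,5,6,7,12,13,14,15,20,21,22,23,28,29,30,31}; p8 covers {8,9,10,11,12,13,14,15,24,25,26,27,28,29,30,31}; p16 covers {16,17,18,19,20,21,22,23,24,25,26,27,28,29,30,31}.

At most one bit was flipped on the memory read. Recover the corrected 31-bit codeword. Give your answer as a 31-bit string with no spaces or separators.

s1 (pos 1,3,5,7,9,11,13,15,17,19,21,23,25,27,29,31): 0⊕0⊕0⊕1⊕1⊕1⊕1⊕1⊕1⊕0⊕1⊕0⊕0⊕1⊕1⊕0 = 1
s2 (pos 2,3,6,7,10,11,14,15,18,19,22,23,26,27,30,31): 0⊕0⊕1⊕1⊕1⊕1⊕0⊕1⊕1⊕0⊕1⊕0⊕0⊕1⊕0⊕0 = 0
s4 (pos 4,5,6,7,12,13,14,15,20,21,22,23,28,29,30,31): 1⊕0⊕1⊕1⊕0⊕1⊕0⊕1⊕0⊕1⊕1⊕0⊕0⊕1⊕0⊕0 = 0
s8 (pos 8,9,10,11,12,13,14,15,24,25,26,27,28,29,30,31): 0⊕1⊕1⊕1⊕0⊕1⊕0⊕1⊕1⊕0⊕0⊕1⊕0⊕1⊕0⊕0 = 0
s16 (pos 16,17,18,19,20,21,22,23,24,25,26,27,28,29,30,31): 0⊕1⊕1⊕0⊕0⊕1⊕1⊕0⊕1⊕0⊕0⊕1⊕0⊕1⊕0⊕0 = 1
Syndrome s16…s1 = 10001 → error at position 17.
Flip position 17: 0001011011101010110011010010100 → 0001011011101010010011010010100

0001011011101010010011010010100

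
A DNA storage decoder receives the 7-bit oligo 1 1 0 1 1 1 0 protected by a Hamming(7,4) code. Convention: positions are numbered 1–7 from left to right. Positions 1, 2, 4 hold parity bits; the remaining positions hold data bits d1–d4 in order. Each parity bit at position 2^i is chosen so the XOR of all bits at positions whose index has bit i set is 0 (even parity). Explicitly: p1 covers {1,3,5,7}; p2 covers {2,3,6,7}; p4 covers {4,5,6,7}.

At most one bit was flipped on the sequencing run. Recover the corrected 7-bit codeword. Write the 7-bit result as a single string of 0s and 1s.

1100110

s1 (pos 1,3,5,7): 1⊕0⊕1⊕0 = 0
s2 (pos 2,3,6,7): 1⊕0⊕1⊕0 = 0
s4 (pos 4,5,6,7): 1⊕1⊕1⊕0 = 1
Syndrome s4…s1 = 100 → error at position 4.
Flip position 4: 1101110 → 1100110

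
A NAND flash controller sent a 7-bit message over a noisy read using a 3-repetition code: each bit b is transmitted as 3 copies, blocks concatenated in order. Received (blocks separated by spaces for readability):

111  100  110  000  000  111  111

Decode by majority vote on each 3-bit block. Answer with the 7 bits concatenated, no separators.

Block 1 (111): 3 ones → 1
Block 2 (100): 1 one → 0
Block 3 (110): 2 ones → 1
Block 4 (000): 0 ones → 0
Block 5 (000): 0 ones → 0
Block 6 (111): 3 ones → 1
Block 7 (111): 3 ones → 1

1010011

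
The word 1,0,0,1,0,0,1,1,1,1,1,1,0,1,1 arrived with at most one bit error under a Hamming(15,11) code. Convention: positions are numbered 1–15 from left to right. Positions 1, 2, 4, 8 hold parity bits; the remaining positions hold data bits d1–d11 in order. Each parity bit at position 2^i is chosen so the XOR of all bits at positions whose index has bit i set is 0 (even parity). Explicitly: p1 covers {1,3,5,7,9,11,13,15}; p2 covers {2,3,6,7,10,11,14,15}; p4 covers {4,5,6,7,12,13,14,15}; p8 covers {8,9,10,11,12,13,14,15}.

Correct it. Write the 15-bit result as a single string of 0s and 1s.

s1 (pos 1,3,5,7,9,11,13,15): 1⊕0⊕0⊕1⊕1⊕1⊕0⊕1 = 1
s2 (pos 2,3,6,7,10,11,14,15): 0⊕0⊕0⊕1⊕1⊕1⊕1⊕1 = 1
s4 (pos 4,5,6,7,12,13,14,15): 1⊕0⊕0⊕1⊕1⊕0⊕1⊕1 = 1
s8 (pos 8,9,10,11,12,13,14,15): 1⊕1⊕1⊕1⊕1⊕0⊕1⊕1 = 1
Syndrome s8…s1 = 1111 → error at position 15.
Flip position 15: 100100111111011 → 100100111111010

100100111111010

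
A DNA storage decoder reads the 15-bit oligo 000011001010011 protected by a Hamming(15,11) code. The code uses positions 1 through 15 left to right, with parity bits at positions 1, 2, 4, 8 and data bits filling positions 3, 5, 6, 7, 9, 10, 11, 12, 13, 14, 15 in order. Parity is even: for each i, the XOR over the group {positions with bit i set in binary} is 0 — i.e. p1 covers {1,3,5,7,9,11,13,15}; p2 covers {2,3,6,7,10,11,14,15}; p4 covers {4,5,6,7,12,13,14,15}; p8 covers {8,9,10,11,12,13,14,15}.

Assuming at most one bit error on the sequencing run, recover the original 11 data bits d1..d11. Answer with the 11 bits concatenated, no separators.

01101010011

s1 (pos 1,3,5,7,9,11,13,15): 0⊕0⊕1⊕0⊕1⊕1⊕0⊕1 = 0
s2 (pos 2,3,6,7,10,11,14,15): 0⊕0⊕1⊕0⊕0⊕1⊕1⊕1 = 0
s4 (pos 4,5,6,7,12,13,14,15): 0⊕1⊕1⊕0⊕0⊕0⊕1⊕1 = 0
s8 (pos 8,9,10,11,12,13,14,15): 0⊕1⊕0⊕1⊕0⊕0⊕1⊕1 = 0
Syndrome s8…s1 = 0000 → no error.
Read data bits from positions 3,5,6,7,9,10,11,12,13,14,15: 01101010011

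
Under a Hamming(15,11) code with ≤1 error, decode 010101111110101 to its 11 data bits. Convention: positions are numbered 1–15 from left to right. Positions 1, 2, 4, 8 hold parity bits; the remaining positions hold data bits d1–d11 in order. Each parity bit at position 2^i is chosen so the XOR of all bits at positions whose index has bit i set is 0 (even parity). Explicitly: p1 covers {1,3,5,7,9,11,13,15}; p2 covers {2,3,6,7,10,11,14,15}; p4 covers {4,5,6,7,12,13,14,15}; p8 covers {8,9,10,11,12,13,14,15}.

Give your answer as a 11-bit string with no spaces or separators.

s1 (pos 1,3,5,7,9,11,13,15): 0⊕0⊕0⊕1⊕1⊕1⊕1⊕1 = 1
s2 (pos 2,3,6,7,10,11,14,15): 1⊕0⊕1⊕1⊕1⊕1⊕0⊕1 = 0
s4 (pos 4,5,6,7,12,13,14,15): 1⊕0⊕1⊕1⊕0⊕1⊕0⊕1 = 1
s8 (pos 8,9,10,11,12,13,14,15): 1⊕1⊕1⊕1⊕0⊕1⊕0⊕1 = 0
Syndrome s8…s1 = 0101 → error at position 5.
Flip position 5: 010101111110101 → 010111111110101
Read data bits from positions 3,5,6,7,9,10,11,12,13,14,15: 01111110101

01111110101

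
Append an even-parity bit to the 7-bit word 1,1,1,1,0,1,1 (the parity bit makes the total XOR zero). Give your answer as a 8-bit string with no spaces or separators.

XOR of the 7 data bits: 1⊕1⊕1⊕1⊕0⊕1⊕1 = 0
Parity bit = 0 (so all 8 bits XOR to 0).

11110110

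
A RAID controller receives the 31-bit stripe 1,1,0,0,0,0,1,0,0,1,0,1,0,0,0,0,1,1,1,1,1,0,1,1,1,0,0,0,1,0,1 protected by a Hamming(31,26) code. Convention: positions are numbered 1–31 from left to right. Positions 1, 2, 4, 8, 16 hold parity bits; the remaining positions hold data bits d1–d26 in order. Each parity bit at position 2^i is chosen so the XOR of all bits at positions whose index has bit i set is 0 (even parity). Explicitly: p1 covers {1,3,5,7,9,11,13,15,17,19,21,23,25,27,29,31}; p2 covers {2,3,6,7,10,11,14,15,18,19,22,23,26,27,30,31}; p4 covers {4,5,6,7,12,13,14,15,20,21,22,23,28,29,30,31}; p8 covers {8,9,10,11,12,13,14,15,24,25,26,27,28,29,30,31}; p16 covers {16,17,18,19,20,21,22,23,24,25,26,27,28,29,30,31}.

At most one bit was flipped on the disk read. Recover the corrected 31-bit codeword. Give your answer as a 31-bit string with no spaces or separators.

s1 (pos 1,3,5,7,9,11,13,15,17,19,21,23,25,27,29,31): 1⊕0⊕0⊕1⊕0⊕0⊕0⊕0⊕1⊕1⊕1⊕1⊕1⊕0⊕1⊕1 = 1
s2 (pos 2,3,6,7,10,11,14,15,18,19,22,23,26,27,30,31): 1⊕0⊕0⊕1⊕1⊕0⊕0⊕0⊕1⊕1⊕0⊕1⊕0⊕0⊕0⊕1 = 1
s4 (pos 4,5,6,7,12,13,14,15,20,21,22,23,28,29,30,31): 0⊕0⊕0⊕1⊕1⊕0⊕0⊕0⊕1⊕1⊕0⊕1⊕0⊕1⊕0⊕1 = 1
s8 (pos 8,9,10,11,12,13,14,15,24,25,26,27,28,29,30,31): 0⊕0⊕1⊕0⊕1⊕0⊕0⊕0⊕1⊕1⊕0⊕0⊕0⊕1⊕0⊕1 = 0
s16 (pos 16,17,18,19,20,21,22,23,24,25,26,27,28,29,30,31): 0⊕1⊕1⊕1⊕1⊕1⊕0⊕1⊕1⊕1⊕0⊕0⊕0⊕1⊕0⊕1 = 0
Syndrome s16…s1 = 00111 → error at position 7.
Flip position 7: 1100001001010000111110111000101 → 1100000001010000111110111000101

1100000001010000111110111000101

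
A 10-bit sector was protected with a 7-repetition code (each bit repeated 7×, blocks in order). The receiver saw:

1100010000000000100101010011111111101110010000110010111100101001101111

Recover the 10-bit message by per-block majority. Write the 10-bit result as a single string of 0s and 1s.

Block 1 (1100010): 3 ones → 0
Block 2 (0000000): 0 ones → 0
Block 3 (0010010): 2 ones → 0
Block 4 (1010011): 4 ones → 1
Block 5 (1111111): 7 ones → 1
Block 6 (0111001): 4 ones → 1
Block 7 (0000110): 2 ones → 0
Block 8 (0101111): 5 ones → 1
Block 9 (0010100): 2 ones → 0
Block 10 (1101111): 6 ones → 1

0001110101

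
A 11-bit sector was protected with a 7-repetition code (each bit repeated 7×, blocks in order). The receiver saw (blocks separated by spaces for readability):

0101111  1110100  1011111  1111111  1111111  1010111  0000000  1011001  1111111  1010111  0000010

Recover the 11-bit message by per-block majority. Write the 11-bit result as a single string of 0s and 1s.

Block 1 (0101111): 5 ones → 1
Block 2 (1110100): 4 ones → 1
Block 3 (1011111): 6 ones → 1
Block 4 (1111111): 7 ones → 1
Block 5 (1111111): 7 ones → 1
Block 6 (1010111): 5 ones → 1
Block 7 (0000000): 0 ones → 0
Block 8 (1011001): 4 ones → 1
Block 9 (1111111): 7 ones → 1
Block 10 (1010111): 5 ones → 1
Block 11 (0000010): 1 one → 0

11111101110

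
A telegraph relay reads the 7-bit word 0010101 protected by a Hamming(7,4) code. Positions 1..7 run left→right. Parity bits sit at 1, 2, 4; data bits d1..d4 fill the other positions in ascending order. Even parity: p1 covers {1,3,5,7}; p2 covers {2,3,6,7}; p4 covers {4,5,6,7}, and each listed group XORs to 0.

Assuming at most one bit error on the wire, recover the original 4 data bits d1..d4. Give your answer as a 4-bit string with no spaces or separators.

s1 (pos 1,3,5,7): 0⊕1⊕1⊕1 = 1
s2 (pos 2,3,6,7): 0⊕1⊕0⊕1 = 0
s4 (pos 4,5,6,7): 0⊕1⊕0⊕1 = 0
Syndrome s4…s1 = 001 → error at position 1.
Flip position 1: 0010101 → 1010101
Read data bits from positions 3,5,6,7: 1101

1101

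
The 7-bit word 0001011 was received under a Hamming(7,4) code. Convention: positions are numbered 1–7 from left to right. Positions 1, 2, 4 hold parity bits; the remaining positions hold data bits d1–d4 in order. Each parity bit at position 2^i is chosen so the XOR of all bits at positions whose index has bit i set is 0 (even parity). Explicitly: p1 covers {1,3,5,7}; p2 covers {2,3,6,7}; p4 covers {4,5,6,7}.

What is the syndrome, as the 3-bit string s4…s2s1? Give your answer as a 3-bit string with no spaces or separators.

s1 (pos 1,3,5,7): 0⊕0⊕0⊕1 = 1
s2 (pos 2,3,6,7): 0⊕0⊕1⊕1 = 0
s4 (pos 4,5,6,7): 1⊕0⊕1⊕1 = 1
Syndrome s4…s1 = 101 → error at position 5.

101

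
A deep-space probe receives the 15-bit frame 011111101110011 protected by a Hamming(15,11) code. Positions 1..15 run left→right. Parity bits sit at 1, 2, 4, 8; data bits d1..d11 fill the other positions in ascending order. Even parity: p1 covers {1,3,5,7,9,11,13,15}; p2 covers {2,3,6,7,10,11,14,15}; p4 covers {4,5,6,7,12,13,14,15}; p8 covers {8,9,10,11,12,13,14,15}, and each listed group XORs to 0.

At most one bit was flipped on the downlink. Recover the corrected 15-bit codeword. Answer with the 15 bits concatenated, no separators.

011111111110011

s1 (pos 1,3,5,7,9,11,13,15): 0⊕1⊕1⊕1⊕1⊕1⊕0⊕1 = 0
s2 (pos 2,3,6,7,10,11,14,15): 1⊕1⊕1⊕1⊕1⊕1⊕1⊕1 = 0
s4 (pos 4,5,6,7,12,13,14,15): 1⊕1⊕1⊕1⊕0⊕0⊕1⊕1 = 0
s8 (pos 8,9,10,11,12,13,14,15): 0⊕1⊕1⊕1⊕0⊕0⊕1⊕1 = 1
Syndrome s8…s1 = 1000 → error at position 8.
Flip position 8: 011111101110011 → 011111111110011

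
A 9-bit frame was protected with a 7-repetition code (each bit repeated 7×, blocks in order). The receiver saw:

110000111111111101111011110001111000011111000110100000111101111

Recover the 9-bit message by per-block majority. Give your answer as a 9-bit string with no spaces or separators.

011111001

Block 1 (1100001): 3 ones → 0
Block 2 (1111111): 7 ones → 1
Block 3 (1101111): 6 ones → 1
Block 4 (0111100): 4 ones → 1
Block 5 (0111100): 4 ones → 1
Block 6 (0011111): 5 ones → 1
Block 7 (0001101): 3 ones → 0
Block 8 (0000011): 2 ones → 0
Block 9 (1101111): 6 ones → 1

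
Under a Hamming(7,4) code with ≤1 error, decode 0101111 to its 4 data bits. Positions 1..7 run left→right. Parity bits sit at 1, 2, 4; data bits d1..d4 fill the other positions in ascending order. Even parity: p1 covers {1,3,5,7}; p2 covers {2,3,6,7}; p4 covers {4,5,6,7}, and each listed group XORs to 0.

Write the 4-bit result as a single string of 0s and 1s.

0111

s1 (pos 1,3,5,7): 0⊕0⊕1⊕1 = 0
s2 (pos 2,3,6,7): 1⊕0⊕1⊕1 = 1
s4 (pos 4,5,6,7): 1⊕1⊕1⊕1 = 0
Syndrome s4…s1 = 010 → error at position 2.
Flip position 2: 0101111 → 0001111
Read data bits from positions 3,5,6,7: 0111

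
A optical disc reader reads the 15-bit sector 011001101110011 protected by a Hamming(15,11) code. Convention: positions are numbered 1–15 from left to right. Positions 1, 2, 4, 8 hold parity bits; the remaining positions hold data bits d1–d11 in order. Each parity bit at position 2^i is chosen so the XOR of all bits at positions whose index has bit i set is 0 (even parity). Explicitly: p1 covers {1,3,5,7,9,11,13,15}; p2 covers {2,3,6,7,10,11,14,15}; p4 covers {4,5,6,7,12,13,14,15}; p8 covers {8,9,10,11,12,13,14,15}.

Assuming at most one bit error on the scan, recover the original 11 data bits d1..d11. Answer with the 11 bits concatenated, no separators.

s1 (pos 1,3,5,7,9,11,13,15): 0⊕1⊕0⊕1⊕1⊕1⊕0⊕1 = 1
s2 (pos 2,3,6,7,10,11,14,15): 1⊕1⊕1⊕1⊕1⊕1⊕1⊕1 = 0
s4 (pos 4,5,6,7,12,13,14,15): 0⊕0⊕1⊕1⊕0⊕0⊕1⊕1 = 0
s8 (pos 8,9,10,11,12,13,14,15): 0⊕1⊕1⊕1⊕0⊕0⊕1⊕1 = 1
Syndrome s8…s1 = 1001 → error at position 9.
Flip position 9: 011001101110011 → 011001100110011
Read data bits from positions 3,5,6,7,9,10,11,12,13,14,15: 10110110011

10110110011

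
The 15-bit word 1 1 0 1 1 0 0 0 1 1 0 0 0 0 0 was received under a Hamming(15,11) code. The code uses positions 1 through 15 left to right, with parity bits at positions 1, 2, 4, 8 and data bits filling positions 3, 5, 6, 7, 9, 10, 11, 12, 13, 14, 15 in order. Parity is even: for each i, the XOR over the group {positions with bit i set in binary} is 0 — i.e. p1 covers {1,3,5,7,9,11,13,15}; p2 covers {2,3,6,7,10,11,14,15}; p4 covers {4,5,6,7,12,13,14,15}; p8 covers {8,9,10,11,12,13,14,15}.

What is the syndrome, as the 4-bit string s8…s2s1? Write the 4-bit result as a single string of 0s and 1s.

0001

s1 (pos 1,3,5,7,9,11,13,15): 1⊕0⊕1⊕0⊕1⊕0⊕0⊕0 = 1
s2 (pos 2,3,6,7,10,11,14,15): 1⊕0⊕0⊕0⊕1⊕0⊕0⊕0 = 0
s4 (pos 4,5,6,7,12,13,14,15): 1⊕1⊕0⊕0⊕0⊕0⊕0⊕0 = 0
s8 (pos 8,9,10,11,12,13,14,15): 0⊕1⊕1⊕0⊕0⊕0⊕0⊕0 = 0
Syndrome s8…s1 = 0001 → error at position 1.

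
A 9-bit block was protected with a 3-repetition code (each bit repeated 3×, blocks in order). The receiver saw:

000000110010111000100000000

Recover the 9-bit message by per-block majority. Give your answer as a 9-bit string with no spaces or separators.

Block 1 (000): 0 ones → 0
Block 2 (000): 0 ones → 0
Block 3 (110): 2 ones → 1
Block 4 (010): 1 one → 0
Block 5 (111): 3 ones → 1
Block 6 (000): 0 ones → 0
Block 7 (100): 1 one → 0
Block 8 (000): 0 ones → 0
Block 9 (000): 0 ones → 0

001010000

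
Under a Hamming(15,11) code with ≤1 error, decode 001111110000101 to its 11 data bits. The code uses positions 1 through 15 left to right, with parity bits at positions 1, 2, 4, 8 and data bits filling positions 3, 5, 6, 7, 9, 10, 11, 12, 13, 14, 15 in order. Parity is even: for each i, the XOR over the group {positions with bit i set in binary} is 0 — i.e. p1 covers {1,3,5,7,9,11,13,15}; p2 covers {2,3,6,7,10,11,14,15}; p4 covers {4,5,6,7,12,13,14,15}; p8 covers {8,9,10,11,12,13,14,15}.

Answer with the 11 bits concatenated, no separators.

11111000101

s1 (pos 1,3,5,7,9,11,13,15): 0⊕1⊕1⊕1⊕0⊕0⊕1⊕1 = 1
s2 (pos 2,3,6,7,10,11,14,15): 0⊕1⊕1⊕1⊕0⊕0⊕0⊕1 = 0
s4 (pos 4,5,6,7,12,13,14,15): 1⊕1⊕1⊕1⊕0⊕1⊕0⊕1 = 0
s8 (pos 8,9,10,11,12,13,14,15): 1⊕0⊕0⊕0⊕0⊕1⊕0⊕1 = 1
Syndrome s8…s1 = 1001 → error at position 9.
Flip position 9: 001111110000101 → 001111111000101
Read data bits from positions 3,5,6,7,9,10,11,12,13,14,15: 11111000101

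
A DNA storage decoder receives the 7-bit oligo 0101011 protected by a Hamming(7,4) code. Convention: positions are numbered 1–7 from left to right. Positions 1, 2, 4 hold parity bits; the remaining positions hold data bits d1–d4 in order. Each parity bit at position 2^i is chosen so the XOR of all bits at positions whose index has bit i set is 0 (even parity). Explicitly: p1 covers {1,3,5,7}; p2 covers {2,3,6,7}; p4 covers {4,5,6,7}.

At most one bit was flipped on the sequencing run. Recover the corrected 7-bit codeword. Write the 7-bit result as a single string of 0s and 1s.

0101010

s1 (pos 1,3,5,7): 0⊕0⊕0⊕1 = 1
s2 (pos 2,3,6,7): 1⊕0⊕1⊕1 = 1
s4 (pos 4,5,6,7): 1⊕0⊕1⊕1 = 1
Syndrome s4…s1 = 111 → error at position 7.
Flip position 7: 0101011 → 0101010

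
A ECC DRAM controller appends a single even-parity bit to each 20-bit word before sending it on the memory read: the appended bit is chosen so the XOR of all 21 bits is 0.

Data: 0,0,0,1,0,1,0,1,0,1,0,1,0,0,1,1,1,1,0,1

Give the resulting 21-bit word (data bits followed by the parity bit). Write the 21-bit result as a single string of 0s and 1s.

XOR of the 20 data bits: 0⊕0⊕0⊕1⊕0⊕1⊕0⊕1⊕0⊕1⊕0⊕1⊕0⊕0⊕1⊕1⊕1⊕1⊕0⊕1 = 0
Parity bit = 0 (so all 21 bits XOR to 0).

000101010101001111010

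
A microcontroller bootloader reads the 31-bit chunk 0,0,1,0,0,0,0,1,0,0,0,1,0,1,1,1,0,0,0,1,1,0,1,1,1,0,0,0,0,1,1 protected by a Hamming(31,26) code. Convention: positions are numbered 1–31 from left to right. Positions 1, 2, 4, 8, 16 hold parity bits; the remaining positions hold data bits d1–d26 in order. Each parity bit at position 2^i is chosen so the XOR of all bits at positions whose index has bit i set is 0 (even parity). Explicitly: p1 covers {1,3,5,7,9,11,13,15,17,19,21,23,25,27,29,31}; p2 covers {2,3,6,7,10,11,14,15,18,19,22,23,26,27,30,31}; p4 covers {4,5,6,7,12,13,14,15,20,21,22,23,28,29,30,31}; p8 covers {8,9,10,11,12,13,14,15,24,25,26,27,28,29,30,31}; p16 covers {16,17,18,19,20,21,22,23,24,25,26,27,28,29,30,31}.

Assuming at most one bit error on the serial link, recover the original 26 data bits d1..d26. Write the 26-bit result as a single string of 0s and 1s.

s1 (pos 1,3,5,7,9,11,13,15,17,19,21,23,25,27,29,31): 0⊕1⊕0⊕0⊕0⊕0⊕0⊕1⊕0⊕0⊕1⊕1⊕1⊕0⊕0⊕1 = 0
s2 (pos 2,3,6,7,10,11,14,15,18,19,22,23,26,27,30,31): 0⊕1⊕0⊕0⊕0⊕0⊕1⊕1⊕0⊕0⊕0⊕1⊕0⊕0⊕1⊕1 = 0
s4 (pos 4,5,6,7,12,13,14,15,20,21,22,23,28,29,30,31): 0⊕0⊕0⊕0⊕1⊕0⊕1⊕1⊕1⊕1⊕0⊕1⊕0⊕0⊕1⊕1 = 0
s8 (pos 8,9,10,11,12,13,14,15,24,25,26,27,28,29,30,31): 1⊕0⊕0⊕0⊕1⊕0⊕1⊕1⊕1⊕1⊕0⊕0⊕0⊕0⊕1⊕1 = 0
s16 (pos 16,17,18,19,20,21,22,23,24,25,26,27,28,29,30,31): 1⊕0⊕0⊕0⊕1⊕1⊕0⊕1⊕1⊕1⊕0⊕0⊕0⊕0⊕1⊕1 = 0
Syndrome s16…s1 = 00000 → no error.
Read data bits from positions 3,5,6,7,9,10,11,12,13,14,15,17,18,19,20,21,22,23,24,25,26,27,28,29,30,31: 10000001011000110111000011

10000001011000110111000011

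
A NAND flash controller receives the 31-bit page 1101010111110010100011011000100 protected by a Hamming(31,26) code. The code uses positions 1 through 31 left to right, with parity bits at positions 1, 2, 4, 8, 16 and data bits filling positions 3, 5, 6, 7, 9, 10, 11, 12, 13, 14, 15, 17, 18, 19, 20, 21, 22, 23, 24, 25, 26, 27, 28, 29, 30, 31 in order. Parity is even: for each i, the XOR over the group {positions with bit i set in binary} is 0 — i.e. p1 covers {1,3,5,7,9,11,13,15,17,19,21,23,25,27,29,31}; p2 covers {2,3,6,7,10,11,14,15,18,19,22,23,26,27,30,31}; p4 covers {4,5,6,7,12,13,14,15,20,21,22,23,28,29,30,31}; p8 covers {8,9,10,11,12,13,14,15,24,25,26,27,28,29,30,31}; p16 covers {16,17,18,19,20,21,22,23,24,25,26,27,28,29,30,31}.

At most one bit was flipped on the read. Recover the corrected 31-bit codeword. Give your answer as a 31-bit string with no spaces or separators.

s1 (pos 1,3,5,7,9,11,13,15,17,19,21,23,25,27,29,31): 1⊕0⊕0⊕0⊕1⊕1⊕0⊕1⊕1⊕0⊕1⊕0⊕1⊕0⊕1⊕0 = 0
s2 (pos 2,3,6,7,10,11,14,15,18,19,22,23,26,27,30,31): 1⊕0⊕1⊕0⊕1⊕1⊕0⊕1⊕0⊕0⊕1⊕0⊕0⊕0⊕0⊕0 = 0
s4 (pos 4,5,6,7,12,13,14,15,20,21,22,23,28,29,30,31): 1⊕0⊕1⊕0⊕1⊕0⊕0⊕1⊕0⊕1⊕1⊕0⊕0⊕1⊕0⊕0 = 1
s8 (pos 8,9,10,11,12,13,14,15,24,25,26,27,28,29,30,31): 1⊕1⊕1⊕1⊕1⊕0⊕0⊕1⊕1⊕1⊕0⊕0⊕0⊕1⊕0⊕0 = 1
s16 (pos 16,17,18,19,20,21,22,23,24,25,26,27,28,29,30,31): 0⊕1⊕0⊕0⊕0⊕1⊕1⊕0⊕1⊕1⊕0⊕0⊕0⊕1⊕0⊕0 = 0
Syndrome s16…s1 = 01100 → error at position 12.
Flip position 12: 1101010111110010100011011000100 → 1101010111100010100011011000100

1101010111100010100011011000100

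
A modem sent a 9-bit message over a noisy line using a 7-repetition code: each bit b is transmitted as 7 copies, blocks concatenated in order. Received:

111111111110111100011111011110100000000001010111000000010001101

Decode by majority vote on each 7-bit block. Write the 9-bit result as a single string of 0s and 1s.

Block 1 (1111111): 7 ones → 1
Block 2 (1111011): 6 ones → 1
Block 3 (1100011): 4 ones → 1
Block 4 (1110111): 6 ones → 1
Block 5 (1010000): 2 ones → 0
Block 6 (0000001): 1 one → 0
Block 7 (0101110): 4 ones → 1
Block 8 (0000001): 1 one → 0
Block 9 (0001101): 3 ones → 0

111100100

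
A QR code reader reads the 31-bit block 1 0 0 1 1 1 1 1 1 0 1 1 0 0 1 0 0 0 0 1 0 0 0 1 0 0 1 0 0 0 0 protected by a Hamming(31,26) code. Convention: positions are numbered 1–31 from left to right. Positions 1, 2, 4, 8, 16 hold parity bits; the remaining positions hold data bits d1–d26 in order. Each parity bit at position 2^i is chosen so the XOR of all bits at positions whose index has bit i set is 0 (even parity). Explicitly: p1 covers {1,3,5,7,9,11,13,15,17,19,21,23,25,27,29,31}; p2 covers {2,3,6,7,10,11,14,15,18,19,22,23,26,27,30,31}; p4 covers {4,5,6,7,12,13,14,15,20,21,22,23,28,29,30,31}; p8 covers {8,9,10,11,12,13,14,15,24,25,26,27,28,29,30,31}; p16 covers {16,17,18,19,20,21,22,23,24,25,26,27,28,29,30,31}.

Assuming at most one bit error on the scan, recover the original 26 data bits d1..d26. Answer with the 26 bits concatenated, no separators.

s1 (pos 1,3,5,7,9,11,13,15,17,19,21,23,25,27,29,31): 1⊕0⊕1⊕1⊕1⊕1⊕0⊕1⊕0⊕0⊕0⊕0⊕0⊕1⊕0⊕0 = 1
s2 (pos 2,3,6,7,10,11,14,15,18,19,22,23,26,27,30,31): 0⊕0⊕1⊕1⊕0⊕1⊕0⊕1⊕0⊕0⊕0⊕0⊕0⊕1⊕0⊕0 = 1
s4 (pos 4,5,6,7,12,13,14,15,20,21,22,23,28,29,30,31): 1⊕1⊕1⊕1⊕1⊕0⊕0⊕1⊕1⊕0⊕0⊕0⊕0⊕0⊕0⊕0 = 1
s8 (pos 8,9,10,11,12,13,14,15,24,25,26,27,28,29,30,31): 1⊕1⊕0⊕1⊕1⊕0⊕0⊕1⊕1⊕0⊕0⊕1⊕0⊕0⊕0⊕0 = 1
s16 (pos 16,17,18,19,20,21,22,23,24,25,26,27,28,29,30,31): 0⊕0⊕0⊕0⊕1⊕0⊕0⊕0⊕1⊕0⊕0⊕1⊕0⊕0⊕0⊕0 = 1
Syndrome s16…s1 = 11111 → error at position 31.
Flip position 31: 1001111110110010000100010010000 → 1001111110110010000100010010001
Read data bits from positions 3,5,6,7,9,10,11,12,13,14,15,17,18,19,20,21,22,23,24,25,26,27,28,29,30,31: 01111011001000100010010001

01111011001000100010010001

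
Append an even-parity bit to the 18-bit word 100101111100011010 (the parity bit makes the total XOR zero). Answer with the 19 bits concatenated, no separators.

XOR of the 18 data bits: 1⊕0⊕0⊕1⊕0⊕1⊕1⊕1⊕1⊕1⊕0⊕0⊕0⊕1⊕1⊕0⊕1⊕0 = 0
Parity bit = 0 (so all 19 bits XOR to 0).

1001011111000110100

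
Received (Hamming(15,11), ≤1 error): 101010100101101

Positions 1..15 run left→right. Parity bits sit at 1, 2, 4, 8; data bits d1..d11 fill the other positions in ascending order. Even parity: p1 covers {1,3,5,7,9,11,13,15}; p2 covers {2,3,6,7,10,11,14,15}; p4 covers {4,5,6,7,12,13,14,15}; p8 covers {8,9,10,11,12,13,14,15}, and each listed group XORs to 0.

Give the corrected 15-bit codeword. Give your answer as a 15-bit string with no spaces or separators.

101110100101101

s1 (pos 1,3,5,7,9,11,13,15): 1⊕1⊕1⊕1⊕0⊕0⊕1⊕1 = 0
s2 (pos 2,3,6,7,10,11,14,15): 0⊕1⊕0⊕1⊕1⊕0⊕0⊕1 = 0
s4 (pos 4,5,6,7,12,13,14,15): 0⊕1⊕0⊕1⊕1⊕1⊕0⊕1 = 1
s8 (pos 8,9,10,11,12,13,14,15): 0⊕0⊕1⊕0⊕1⊕1⊕0⊕1 = 0
Syndrome s8…s1 = 0100 → error at position 4.
Flip position 4: 101010100101101 → 101110100101101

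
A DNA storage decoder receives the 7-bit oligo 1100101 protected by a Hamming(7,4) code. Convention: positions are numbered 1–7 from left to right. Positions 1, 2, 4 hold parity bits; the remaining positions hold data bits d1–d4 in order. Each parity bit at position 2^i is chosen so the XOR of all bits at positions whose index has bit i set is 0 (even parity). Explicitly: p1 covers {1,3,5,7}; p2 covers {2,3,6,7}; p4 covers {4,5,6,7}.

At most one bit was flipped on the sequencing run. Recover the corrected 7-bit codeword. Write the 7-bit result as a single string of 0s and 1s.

s1 (pos 1,3,5,7): 1⊕0⊕1⊕1 = 1
s2 (pos 2,3,6,7): 1⊕0⊕0⊕1 = 0
s4 (pos 4,5,6,7): 0⊕1⊕0⊕1 = 0
Syndrome s4…s1 = 001 → error at position 1.
Flip position 1: 1100101 → 0100101

0100101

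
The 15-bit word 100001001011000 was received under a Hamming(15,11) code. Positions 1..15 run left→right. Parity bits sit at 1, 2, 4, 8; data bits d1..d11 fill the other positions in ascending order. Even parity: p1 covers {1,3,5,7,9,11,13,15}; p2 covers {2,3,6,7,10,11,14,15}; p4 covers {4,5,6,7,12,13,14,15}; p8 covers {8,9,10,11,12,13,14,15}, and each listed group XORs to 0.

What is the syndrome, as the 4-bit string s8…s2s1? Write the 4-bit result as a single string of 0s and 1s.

1001

s1 (pos 1,3,5,7,9,11,13,15): 1⊕0⊕0⊕0⊕1⊕1⊕0⊕0 = 1
s2 (pos 2,3,6,7,10,11,14,15): 0⊕0⊕1⊕0⊕0⊕1⊕0⊕0 = 0
s4 (pos 4,5,6,7,12,13,14,15): 0⊕0⊕1⊕0⊕1⊕0⊕0⊕0 = 0
s8 (pos 8,9,10,11,12,13,14,15): 0⊕1⊕0⊕1⊕1⊕0⊕0⊕0 = 1
Syndrome s8…s1 = 1001 → error at position 9.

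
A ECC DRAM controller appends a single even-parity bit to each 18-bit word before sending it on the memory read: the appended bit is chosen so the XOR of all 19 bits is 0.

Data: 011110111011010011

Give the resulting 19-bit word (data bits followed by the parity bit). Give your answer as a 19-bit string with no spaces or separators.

0111101110110100110

XOR of the 18 data bits: 0⊕1⊕1⊕1⊕1⊕0⊕1⊕1⊕1⊕0⊕1⊕1⊕0⊕1⊕0⊕0⊕1⊕1 = 0
Parity bit = 0 (so all 19 bits XOR to 0).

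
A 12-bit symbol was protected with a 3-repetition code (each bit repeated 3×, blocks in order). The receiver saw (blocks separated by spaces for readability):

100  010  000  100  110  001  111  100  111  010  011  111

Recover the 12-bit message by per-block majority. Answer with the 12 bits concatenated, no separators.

Block 1 (100): 1 one → 0
Block 2 (010): 1 one → 0
Block 3 (000): 0 ones → 0
Block 4 (100): 1 one → 0
Block 5 (110): 2 ones → 1
Block 6 (001): 1 one → 0
Block 7 (111): 3 ones → 1
Block 8 (100): 1 one → 0
Block 9 (111): 3 ones → 1
Block 10 (010): 1 one → 0
Block 11 (011): 2 ones → 1
Block 12 (111): 3 ones → 1

000010101011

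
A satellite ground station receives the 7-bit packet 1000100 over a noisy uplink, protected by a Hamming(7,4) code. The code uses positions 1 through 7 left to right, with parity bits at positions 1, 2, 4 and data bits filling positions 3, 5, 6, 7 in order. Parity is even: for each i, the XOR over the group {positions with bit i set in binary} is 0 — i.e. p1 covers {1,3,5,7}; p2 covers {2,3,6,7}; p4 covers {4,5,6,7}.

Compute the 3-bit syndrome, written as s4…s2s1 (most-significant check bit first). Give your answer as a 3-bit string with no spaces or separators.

100

s1 (pos 1,3,5,7): 1⊕0⊕1⊕0 = 0
s2 (pos 2,3,6,7): 0⊕0⊕0⊕0 = 0
s4 (pos 4,5,6,7): 0⊕1⊕0⊕0 = 1
Syndrome s4…s1 = 100 → error at position 4.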